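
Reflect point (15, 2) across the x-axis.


Reflection rule for x-axis: (x, -y)
(15, 2) -> (15, -2)

(15, -2)


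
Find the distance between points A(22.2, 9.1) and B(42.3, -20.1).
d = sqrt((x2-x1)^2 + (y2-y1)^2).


dx = 42.3 - 22.2 = 20.1
dy = -20.1 - 9.1 = -29.2
d = sqrt(404.01 + 852.64) = sqrt(1256.65) = 35.4493

35.4493


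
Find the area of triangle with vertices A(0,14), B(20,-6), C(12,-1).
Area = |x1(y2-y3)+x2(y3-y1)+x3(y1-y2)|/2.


0*(-6+ 1) = 0
20*(-1-14) = -300
12*(14+ 6) = 240
sum = -60
Area = |-60|/2 = 30.0000

30.0000 sq units


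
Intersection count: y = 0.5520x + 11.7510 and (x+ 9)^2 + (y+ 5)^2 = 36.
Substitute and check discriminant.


Substitute y = 0.5520x + 11.7510: (x+ 9)^2 + (0.5520x+11.7510+ 5)^2 = 36
Expand to Ax^2 + Bx + C = 0, where b-k = 16.751
A = 1+m^2 = 1.304704
B = 2(m(b-k) - h) = 2(0.5520*16.751 + 9) = 36.493104
C = h^2 + (b-k)^2 - r^2 = 81 + 280.596001 - 36 = 325.596001
disc = B^2-4AC = 1331.7466 - 1699.2256 = -367.4790
disc < 0

0 intersection points


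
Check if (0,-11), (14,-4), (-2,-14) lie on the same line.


0*(-4+ 14) + 14*(-14+ 11) - 2*(-11+ 4)
= 0 - 42 + 14 = -28

No, not collinear (determinant = -28)


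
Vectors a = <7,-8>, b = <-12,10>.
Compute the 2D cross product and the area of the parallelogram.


cross = 7*10 + 8*(-12) = 70 - 96 = -26
Parallelogram area = |-26| = 26

cross = -26, parallelogram area = 26


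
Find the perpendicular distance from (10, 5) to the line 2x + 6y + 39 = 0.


|2*10 + 6*5 + 39| = |89| = 89
sqrt(4 + 36) = sqrt(40) = 6.3246
d = 89/sqrt(40) = 14.0721

14.0721


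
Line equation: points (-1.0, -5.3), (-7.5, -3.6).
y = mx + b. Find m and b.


m = (1.7)/(-6.5) = -0.2615
b = y1 - m*x1 = -5.3 - (1.7*(-1.0))/(-6.5) = -5.3 - 0.2615 = -5.5615

y = -0.2615x - 5.5615


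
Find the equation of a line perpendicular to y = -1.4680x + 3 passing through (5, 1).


Perpendicular slope = -1/m1 = -1/(-1.4680) = 0.6812
b2 = y0 - m2*x0 = 1 + 5/(-1.4680) = 1 - 3.4060 = -2.4060

y = 0.6812x - 2.4060


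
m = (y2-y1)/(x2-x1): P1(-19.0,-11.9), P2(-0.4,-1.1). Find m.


dy = -1.1 + 11.9 = 10.8
dx = -0.4 + 19.0 = 18.6
m = 10.8/18.6 = 0.5806

m = 0.5806


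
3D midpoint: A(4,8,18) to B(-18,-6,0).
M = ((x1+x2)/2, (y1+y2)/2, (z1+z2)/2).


Mx = (4- 18)/2 = -7.0000
My = (8- 6)/2 = 1.0000
Mz = (18+0)/2 = 9.0000

M = (-7.0000, 1.0000, 9.0000)


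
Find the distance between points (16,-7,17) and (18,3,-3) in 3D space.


dx=2, dy=10, dz=-20
d = sqrt(4+100+400) = sqrt(504) = 22.4499

22.4499


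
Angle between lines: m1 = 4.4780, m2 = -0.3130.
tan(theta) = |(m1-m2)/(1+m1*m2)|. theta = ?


m1-m2 = 4.791
1+m1*m2 = -0.401614
tan(theta) = |4.791/(-0.401614)| = 11.929365
theta = arctan(|4.791/(-0.401614)|) = 85.2083 degrees (acute angle)

85.2083 degrees


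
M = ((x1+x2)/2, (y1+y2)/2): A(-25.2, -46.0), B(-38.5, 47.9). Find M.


Mx = (-25.2 - 38.5)/2 = -63.7/2 = -31.8500
My = (-46.0 + 47.9)/2 = 1.9/2 = 0.9500

(-31.8500, 0.9500)


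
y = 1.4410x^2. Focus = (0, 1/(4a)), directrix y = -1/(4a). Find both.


a = 1.4410
1/(4a) = 0.1735
Focus = (0, 0.1735)
Directrix: y = -0.1735

Focus = (0, 0.1735), Directrix: y = -0.1735


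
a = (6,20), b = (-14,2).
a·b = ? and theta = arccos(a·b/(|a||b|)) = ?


a·b = 6*(-14) + 20*2 = -84 + 40 = -44
|a| = sqrt(36+400) = 20.8806
|b| = sqrt(196+4) = 14.1421
cos(theta) = -44/(sqrt(436)*sqrt(200)) = -44/sqrt(87200) = -0.149003
theta = arccos(-44/sqrt(87200)) = 98.5691 degrees

a·b = -44, theta = 98.5691 deg


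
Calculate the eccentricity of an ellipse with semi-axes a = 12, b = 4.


c = sqrt(144-16) = sqrt(128) = 11.3137
e = c/a = sqrt(128)/12 = 0.9428

e = 0.9428


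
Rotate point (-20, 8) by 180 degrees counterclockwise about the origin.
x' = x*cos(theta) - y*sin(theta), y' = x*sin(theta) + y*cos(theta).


cos(180) = -1, sin(180) = 0
x' = -20*(-1) - 8*0 = 20
y' = -20*0 + 8*(-1) = -8

(20, -8)


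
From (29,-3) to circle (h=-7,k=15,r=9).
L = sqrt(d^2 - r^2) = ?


d = sqrt((29+ 7)^2 + (-3-15)^2) = sqrt(1296+324) = 40.2492
L = sqrt(1620.0000 - 81) = sqrt(1539.0000) = 39.2301

39.2301


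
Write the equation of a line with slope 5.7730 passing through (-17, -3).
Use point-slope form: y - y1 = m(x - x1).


y + 3 = 5.7730(x + 17)
y = 5.7730x - 3 - 5.7730*(-17)
y = 5.7730x + 95.1410

y = 5.7730x + 95.1410


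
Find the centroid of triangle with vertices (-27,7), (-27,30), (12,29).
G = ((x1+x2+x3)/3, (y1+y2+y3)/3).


Gx = (-27- 27+12)/3 = -42/3 = -14.0000
Gy = (7+30+29)/3 = 66/3 = 22.0000

G = (-14.0000, 22.0000)


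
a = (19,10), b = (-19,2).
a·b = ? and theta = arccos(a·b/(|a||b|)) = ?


a·b = 19*(-19) + 10*2 = -361 + 20 = -341
|a| = sqrt(361+100) = 21.4709
|b| = sqrt(361+4) = 19.1050
cos(theta) = -341/(sqrt(461)*sqrt(365)) = -341/sqrt(168265) = -0.831299
theta = arccos(-341/sqrt(168265)) = 146.2325 degrees

a·b = -341, theta = 146.2325 deg


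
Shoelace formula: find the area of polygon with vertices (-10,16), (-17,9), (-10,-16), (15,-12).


sum(xi*y_{i+1}) = -10*9 - 17*(-16) - 10*(-12) + 15*16 = 542
sum(yi*x_{i+1}) = 16*(-17) + 9*(-10) - 16*15 - 12*(-10) = -482
Area = |542 + 482|/2 = 1024/2 = 512.0000

512.0000 sq units


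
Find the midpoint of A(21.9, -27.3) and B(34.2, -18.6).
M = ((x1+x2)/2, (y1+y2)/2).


Mx = (21.9 + 34.2)/2 = 56.1/2 = 28.0500
My = (-27.3 - 18.6)/2 = -45.9/2 = -22.9500

(28.0500, -22.9500)


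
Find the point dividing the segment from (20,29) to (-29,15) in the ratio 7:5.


Px = (7*(-29) + 5*20)/12 = -103/12 = -8.5833
Py = (7*15 + 5*29)/12 = 250/12 = 20.8333

P = (-8.5833, 20.8333)


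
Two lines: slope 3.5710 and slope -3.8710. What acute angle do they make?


m1-m2 = 7.442
1+m1*m2 = -12.823341
tan(theta) = |7.442/(-12.823341)| = 0.580348
theta = arctan(|7.442/(-12.823341)|) = 30.1286 degrees (acute angle)

30.1286 degrees


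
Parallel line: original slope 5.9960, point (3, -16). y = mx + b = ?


Parallel lines have equal slopes.
m2 = 5.9960
b2 = -16 - 5.9960*3 = -33.9880

y = 5.9960x - 33.9880


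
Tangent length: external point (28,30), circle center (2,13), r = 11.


d = sqrt((28-2)^2 + (30-13)^2) = sqrt(676+289) = 31.0644
L = sqrt(965.0000 - 121) = sqrt(844.0000) = 29.0517

29.0517


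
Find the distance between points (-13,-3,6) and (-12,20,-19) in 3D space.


dx=1, dy=23, dz=-25
d = sqrt(1+529+625) = sqrt(1155) = 33.9853

33.9853


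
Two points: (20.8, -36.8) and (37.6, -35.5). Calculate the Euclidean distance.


dx = 37.6 - 20.8 = 16.8
dy = -35.5 + 36.8 = 1.3
d = sqrt(282.24 + 1.69) = sqrt(283.93) = 16.8502

16.8502


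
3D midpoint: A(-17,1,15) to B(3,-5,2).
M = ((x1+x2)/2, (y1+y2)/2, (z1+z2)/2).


Mx = (-17+3)/2 = -7.0000
My = (1- 5)/2 = -2.0000
Mz = (15+2)/2 = 8.5000

M = (-7.0000, -2.0000, 8.5000)


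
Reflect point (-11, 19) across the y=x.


Reflection rule for y=x: (y, x)
(-11, 19) -> (19, -11)

(19, -11)


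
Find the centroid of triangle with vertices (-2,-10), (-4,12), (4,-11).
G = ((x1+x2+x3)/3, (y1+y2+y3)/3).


Gx = (-2- 4+4)/3 = -2/3 = -0.6667
Gy = (-10+12- 11)/3 = -9/3 = -3.0000

G = (-0.6667, -3.0000)


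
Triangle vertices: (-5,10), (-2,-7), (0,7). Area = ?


-5*(-7-7) = 70
-2*(7-10) = 6
0*(10+ 7) = 0
sum = 76
Area = |76|/2 = 38.0000

38.0000 sq units


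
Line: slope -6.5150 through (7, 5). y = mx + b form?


y - 5 = -6.5150(x - 7)
y = -6.5150x + 5 + 6.5150*7
y = -6.5150x + 50.6050

y = -6.5150x + 50.6050


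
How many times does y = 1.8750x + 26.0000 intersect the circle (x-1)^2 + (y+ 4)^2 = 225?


Substitute y = 1.8750x + 26.0000: (x-1)^2 + (1.8750x+26.0000+ 4)^2 = 225
Expand to Ax^2 + Bx + C = 0, where b-k = 30
A = 1+m^2 = 4.515625
B = 2(m(b-k) - h) = 2(1.8750*30 - 1) = 110.5
C = h^2 + (b-k)^2 - r^2 = 1 + 900 - 225 = 676
disc = B^2-4AC = 12210.2500 - 12210.2500 = 0
disc = 0

1 intersection point (tangent)


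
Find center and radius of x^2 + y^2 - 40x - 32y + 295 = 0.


h = -D/2 = 40/2 = 20
k = -E/2 = 32/2 = 16
r^2 = h^2 + k^2 - F = 400 + 256 - 295 = 361
r = 19

Center (20, 16), radius = 19


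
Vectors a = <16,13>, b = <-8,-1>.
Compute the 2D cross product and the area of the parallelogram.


cross = 16*(-1) - 13*(-8) = -16 + 104 = 88
Parallelogram area = |88| = 88

cross = 88, parallelogram area = 88


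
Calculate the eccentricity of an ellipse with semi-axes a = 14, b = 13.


c = sqrt(196-169) = sqrt(27) = 5.1962
e = c/a = sqrt(27)/14 = 0.3712

e = 0.3712


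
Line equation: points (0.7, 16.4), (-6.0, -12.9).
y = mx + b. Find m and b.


m = (-29.3)/(-6.7) = 4.3731
b = y1 - m*x1 = 16.4 - (-29.3*0.7)/(-6.7) = 16.4 - 3.0612 = 13.3388

y = 4.3731x + 13.3388


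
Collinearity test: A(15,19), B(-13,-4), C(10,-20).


15*(-4+ 20) - 13*(-20-19) + 10*(19+ 4)
= 240 + 507 + 230 = 977

No, not collinear (determinant = 977)


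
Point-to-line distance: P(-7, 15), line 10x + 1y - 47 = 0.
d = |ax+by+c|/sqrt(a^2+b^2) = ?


|10*(-7) + 1*15 - 47| = |-102| = 102
sqrt(100 + 1) = sqrt(101) = 10.0499
d = 102/sqrt(101) = 10.1494

10.1494


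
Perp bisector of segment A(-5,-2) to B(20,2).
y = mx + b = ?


Midpoint = (7.5, 0)
Slope of AB = dy/dx = 4/25 = 0.1600
Perp slope = -dx/dy = -25/4 = -6.2500
b = My - (perp slope)*Mx = 0 + (25*7.5)/4 = 0 + 46.8750 = 46.8750

y = -6.2500x + 46.8750


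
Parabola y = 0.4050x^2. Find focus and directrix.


a = 0.4050
1/(4a) = 0.6173
Focus = (0, 0.6173)
Directrix: y = -0.6173

Focus = (0, 0.6173), Directrix: y = -0.6173


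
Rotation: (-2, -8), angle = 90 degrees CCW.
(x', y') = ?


cos(90) = 0, sin(90) = 1
x' = -2*0 + 8*1 = 8
y' = -2*1 - 8*0 = -2

(8, -2)


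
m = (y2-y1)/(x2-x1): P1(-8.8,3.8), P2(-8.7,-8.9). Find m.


dy = -8.9 - 3.8 = -12.7
dx = -8.7 + 8.8 = 0.1
m = -12.7/0.1 = -127.0000

m = -127.0000


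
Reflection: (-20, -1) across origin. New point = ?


Reflection rule for origin: (-x, -y)
(-20, -1) -> (20, 1)

(20, 1)


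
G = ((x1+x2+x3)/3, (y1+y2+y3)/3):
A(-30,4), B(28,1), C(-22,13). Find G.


Gx = (-30+28- 22)/3 = -24/3 = -8.0000
Gy = (4+1+13)/3 = 18/3 = 6.0000

G = (-8.0000, 6.0000)


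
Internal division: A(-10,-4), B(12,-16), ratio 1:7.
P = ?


Px = (1*12 + 7*(-10))/8 = -58/8 = -7.2500
Py = (1*(-16) + 7*(-4))/8 = -44/8 = -5.5000

P = (-7.2500, -5.5000)


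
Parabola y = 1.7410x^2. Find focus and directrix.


a = 1.7410
1/(4a) = 0.1436
Focus = (0, 0.1436)
Directrix: y = -0.1436

Focus = (0, 0.1436), Directrix: y = -0.1436


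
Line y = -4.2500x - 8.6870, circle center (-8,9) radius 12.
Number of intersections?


Substitute y = -4.2500x - 8.6870: (x+ 8)^2 + (-4.2500x- 8.6870-9)^2 = 144
Expand to Ax^2 + Bx + C = 0, where b-k = -17.687
A = 1+m^2 = 19.0625
B = 2(m(b-k) - h) = 2(-4.2500*(-17.687) + 8) = 166.3395
C = h^2 + (b-k)^2 - r^2 = 64 + 312.829969 - 144 = 232.829969
disc = B^2-4AC = 27668.8293 - 17753.2851 = 9915.5442
disc > 0

2 intersection points


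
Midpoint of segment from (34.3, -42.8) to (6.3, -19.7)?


Mx = (34.3 + 6.3)/2 = 40.6/2 = 20.3000
My = (-42.8 - 19.7)/2 = -62.5/2 = -31.2500

(20.3000, -31.2500)


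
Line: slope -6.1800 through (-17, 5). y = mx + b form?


y - 5 = -6.1800(x + 17)
y = -6.1800x + 5 + 6.1800*(-17)
y = -6.1800x - 100.0600

y = -6.1800x - 100.0600


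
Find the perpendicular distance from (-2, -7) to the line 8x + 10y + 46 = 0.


|8*(-2) + 10*(-7) + 46| = |-40| = 40
sqrt(64 + 100) = sqrt(164) = 12.8062
d = 40/sqrt(164) = 3.1235

3.1235


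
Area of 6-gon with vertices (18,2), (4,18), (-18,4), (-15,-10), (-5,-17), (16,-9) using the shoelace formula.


sum(xi*y_{i+1}) = 18*18 + 4*4 - 18*(-10) - 15*(-17) - 5*(-9) + 16*2 = 852
sum(yi*x_{i+1}) = 2*4 + 18*(-18) + 4*(-15) - 10*(-5) - 17*16 - 9*18 = -760
Area = |852 + 760|/2 = 1612/2 = 806.0000

806.0000 sq units


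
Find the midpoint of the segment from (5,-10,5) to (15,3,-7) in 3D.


Mx = (5+15)/2 = 10.0000
My = (-10+3)/2 = -3.5000
Mz = (5- 7)/2 = -1.0000

M = (10.0000, -3.5000, -1.0000)


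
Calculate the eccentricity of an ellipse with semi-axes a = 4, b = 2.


c = sqrt(16-4) = sqrt(12) = 3.4641
e = c/a = sqrt(12)/4 = 0.8660

e = 0.8660


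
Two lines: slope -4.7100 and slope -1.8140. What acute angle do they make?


m1-m2 = -2.896
1+m1*m2 = 9.54394
tan(theta) = |-2.896/9.54394| = 0.303439
theta = arctan(|-2.896/9.54394|) = 16.8798 degrees (acute angle)

16.8798 degrees


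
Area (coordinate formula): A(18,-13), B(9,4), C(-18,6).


18*(4-6) = -36
9*(6+ 13) = 171
-18*(-13-4) = 306
sum = 441
Area = |441|/2 = 220.5000

220.5000 sq units


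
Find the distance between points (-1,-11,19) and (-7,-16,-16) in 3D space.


dx=-6, dy=-5, dz=-35
d = sqrt(36+25+1225) = sqrt(1286) = 35.8608

35.8608


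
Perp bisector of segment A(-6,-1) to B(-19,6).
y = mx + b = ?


Midpoint = (-12.5, 2.5)
Slope of AB = dy/dx = 7/(-13) = -0.5385
Perp slope = -dx/dy = 13/7 = 1.8571
b = My - (perp slope)*Mx = 2.5 + (-13*(-12.5))/7 = 2.5 + 23.2143 = 25.7143

y = 1.8571x + 25.7143


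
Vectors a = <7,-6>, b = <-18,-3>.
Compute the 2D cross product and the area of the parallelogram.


cross = 7*(-3) + 6*(-18) = -21 - 108 = -129
Parallelogram area = |-129| = 129

cross = -129, parallelogram area = 129


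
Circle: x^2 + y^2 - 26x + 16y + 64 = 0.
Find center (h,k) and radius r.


h = -D/2 = 26/2 = 13
k = -E/2 = -16/2 = -8
r^2 = h^2 + k^2 - F = 169 + 64 - 64 = 169
r = 13

Center (13, -8), radius = 13


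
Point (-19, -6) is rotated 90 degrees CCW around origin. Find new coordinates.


cos(90) = 0, sin(90) = 1
x' = -19*0 + 6*1 = 6
y' = -19*1 - 6*0 = -19

(6, -19)


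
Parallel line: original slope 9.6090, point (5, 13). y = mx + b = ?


Parallel lines have equal slopes.
m2 = 9.6090
b2 = 13 - 9.6090*5 = -35.0450

y = 9.6090x - 35.0450


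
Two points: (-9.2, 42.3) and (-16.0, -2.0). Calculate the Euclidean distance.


dx = -16.0 + 9.2 = -6.8
dy = -2.0 - 42.3 = -44.3
d = sqrt(46.24 + 1962.49) = sqrt(2008.73) = 44.8189

44.8189


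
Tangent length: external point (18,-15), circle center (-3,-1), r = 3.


d = sqrt((18+ 3)^2 + (-15+ 1)^2) = sqrt(441+196) = 25.2389
L = sqrt(637.0000 - 9) = sqrt(628.0000) = 25.0599

25.0599


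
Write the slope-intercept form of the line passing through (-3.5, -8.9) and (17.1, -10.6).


m = (-1.7)/(20.6) = -0.0825
b = y1 - m*x1 = -8.9 - (-1.7*(-3.5))/(20.6) = -8.9 - 0.2888 = -9.1888

y = -0.0825x - 9.1888


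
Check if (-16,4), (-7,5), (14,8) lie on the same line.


-16*(5-8) - 7*(8-4) + 14*(4-5)
= 48 - 28 - 14 = 6

No, not collinear (determinant = 6)


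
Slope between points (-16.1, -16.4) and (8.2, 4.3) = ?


dy = 4.3 + 16.4 = 20.7
dx = 8.2 + 16.1 = 24.3
m = 20.7/24.3 = 0.8519

m = 0.8519


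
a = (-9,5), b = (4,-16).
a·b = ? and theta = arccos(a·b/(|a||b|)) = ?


a·b = -9*4 + 5*(-16) = -36 - 80 = -116
|a| = sqrt(81+25) = 10.2956
|b| = sqrt(16+256) = 16.4924
cos(theta) = -116/(sqrt(106)*sqrt(272)) = -116/sqrt(28832) = -0.683157
theta = arccos(-116/sqrt(28832)) = 133.0908 degrees

a·b = -116, theta = 133.0908 deg


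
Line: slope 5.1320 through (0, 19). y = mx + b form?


y - 19 = 5.1320(x - 0)
y = 5.1320x + 19 - 5.1320*0
y = 5.1320x + 19.0000

y = 5.1320x + 19.0000


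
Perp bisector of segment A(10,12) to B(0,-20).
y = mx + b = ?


Midpoint = (5, -4)
Slope of AB = dy/dx = -32/(-10) = 3.2000
Perp slope = -dx/dy = -10/32 = -0.3125
b = My - (perp slope)*Mx = -4 + (-10*5)/(-32) = -4 + 1.5625 = -2.4375

y = -0.3125x - 2.4375


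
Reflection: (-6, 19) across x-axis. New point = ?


Reflection rule for x-axis: (x, -y)
(-6, 19) -> (-6, -19)

(-6, -19)


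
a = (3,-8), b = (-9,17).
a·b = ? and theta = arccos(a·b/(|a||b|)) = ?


a·b = 3*(-9) - 8*17 = -27 - 136 = -163
|a| = sqrt(9+64) = 8.5440
|b| = sqrt(81+289) = 19.2354
cos(theta) = -163/(sqrt(73)*sqrt(370)) = -163/sqrt(27010) = -0.991803
theta = arccos(-163/sqrt(27010)) = 172.6588 degrees

a·b = -163, theta = 172.6588 deg


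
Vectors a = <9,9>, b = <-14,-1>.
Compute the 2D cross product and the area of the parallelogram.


cross = 9*(-1) - 9*(-14) = -9 + 126 = 117
Parallelogram area = |117| = 117

cross = 117, parallelogram area = 117


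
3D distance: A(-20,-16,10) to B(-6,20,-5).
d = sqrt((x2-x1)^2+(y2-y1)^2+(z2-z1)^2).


dx=14, dy=36, dz=-15
d = sqrt(196+1296+225) = sqrt(1717) = 41.4367

41.4367


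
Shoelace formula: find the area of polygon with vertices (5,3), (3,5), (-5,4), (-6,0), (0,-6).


sum(xi*y_{i+1}) = 5*5 + 3*4 - 5*0 - 6*(-6) + 0*3 = 73
sum(yi*x_{i+1}) = 3*3 + 5*(-5) + 4*(-6) + 0*0 - 6*5 = -70
Area = |73 + 70|/2 = 143/2 = 71.5000

71.5000 sq units


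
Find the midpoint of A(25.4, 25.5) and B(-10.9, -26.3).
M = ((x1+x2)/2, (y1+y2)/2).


Mx = (25.4 - 10.9)/2 = 14.5/2 = 7.2500
My = (25.5 - 26.3)/2 = -0.8/2 = -0.4000

(7.2500, -0.4000)


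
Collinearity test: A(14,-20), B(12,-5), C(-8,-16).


14*(-5+ 16) + 12*(-16+ 20) - 8*(-20+ 5)
= 154 + 48 + 120 = 322

No, not collinear (determinant = 322)


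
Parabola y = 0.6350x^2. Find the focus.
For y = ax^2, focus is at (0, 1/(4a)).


a = 0.6350
4a = 2.5400
focus = (0, 1/2.5400) = (0, 0.3937)

Focus = (0, 0.3937)


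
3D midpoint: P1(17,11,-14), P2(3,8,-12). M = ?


Mx = (17+3)/2 = 10.0000
My = (11+8)/2 = 9.5000
Mz = (-14- 12)/2 = -13.0000

M = (10.0000, 9.5000, -13.0000)


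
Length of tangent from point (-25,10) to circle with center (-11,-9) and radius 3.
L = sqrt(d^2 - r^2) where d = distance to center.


d = sqrt((-25+ 11)^2 + (10+ 9)^2) = sqrt(196+361) = 23.6008
L = sqrt(557.0000 - 9) = sqrt(548.0000) = 23.4094

23.4094


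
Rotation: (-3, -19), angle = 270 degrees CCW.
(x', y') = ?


cos(270) = 0, sin(270) = -1
x' = -3*0 + 19*(-1) = -19
y' = -3*(-1) - 19*0 = 3

(-19, 3)


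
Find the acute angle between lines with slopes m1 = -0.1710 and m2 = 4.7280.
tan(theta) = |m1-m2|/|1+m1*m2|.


m1-m2 = -4.899
1+m1*m2 = 0.191512
tan(theta) = |-4.899/0.191512| = 25.580642
theta = arctan(|-4.899/0.191512|) = 87.7613 degrees (acute angle)

87.7613 degrees


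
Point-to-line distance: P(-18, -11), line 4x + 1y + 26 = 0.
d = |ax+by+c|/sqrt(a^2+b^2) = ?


|4*(-18) + 1*(-11) + 26| = |-57| = 57
sqrt(16 + 1) = sqrt(17) = 4.1231
d = 57/sqrt(17) = 13.8245

13.8245


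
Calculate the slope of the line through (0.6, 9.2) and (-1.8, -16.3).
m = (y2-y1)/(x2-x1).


dy = -16.3 - 9.2 = -25.5
dx = -1.8 - 0.6 = -2.4
m = -25.5/(-2.4) = 10.6250

m = 10.6250


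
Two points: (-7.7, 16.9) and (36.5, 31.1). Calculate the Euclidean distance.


dx = 36.5 + 7.7 = 44.2
dy = 31.1 - 16.9 = 14.2
d = sqrt(1953.64 + 201.64) = sqrt(2155.28) = 46.4250

46.4250


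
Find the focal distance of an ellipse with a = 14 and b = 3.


c^2 = 14^2 - 3^2 = 196 - 9 = 187
c = sqrt(187) = 13.6748

c = 13.6748


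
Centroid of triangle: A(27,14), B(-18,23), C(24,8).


Gx = (27- 18+24)/3 = 33/3 = 11.0000
Gy = (14+23+8)/3 = 45/3 = 15.0000

G = (11.0000, 15.0000)


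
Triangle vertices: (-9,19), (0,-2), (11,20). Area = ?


-9*(-2-20) = 198
0*(20-19) = 0
11*(19+ 2) = 231
sum = 429
Area = |429|/2 = 214.5000

214.5000 sq units


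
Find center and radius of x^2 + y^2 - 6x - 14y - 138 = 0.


h = -D/2 = 6/2 = 3
k = -E/2 = 14/2 = 7
r^2 = h^2 + k^2 - F = 9 + 49 + 138 = 196
r = 14

Center (3, 7), radius = 14


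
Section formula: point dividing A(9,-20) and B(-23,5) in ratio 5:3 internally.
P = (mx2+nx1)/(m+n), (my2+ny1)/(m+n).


Px = (5*(-23) + 3*9)/8 = -88/8 = -11.0000
Py = (5*5 + 3*(-20))/8 = -35/8 = -4.3750

P = (-11.0000, -4.3750)


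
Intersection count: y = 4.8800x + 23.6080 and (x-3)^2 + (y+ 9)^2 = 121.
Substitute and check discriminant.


Substitute y = 4.8800x + 23.6080: (x-3)^2 + (4.8800x+23.6080+ 9)^2 = 121
Expand to Ax^2 + Bx + C = 0, where b-k = 32.608
A = 1+m^2 = 24.8144
B = 2(m(b-k) - h) = 2(4.8800*32.608 - 3) = 312.25408
C = h^2 + (b-k)^2 - r^2 = 9 + 1063.281664 - 121 = 951.281664
disc = B^2-4AC = 97502.6105 - 94421.9349 = 3080.6756
disc > 0

2 intersection points


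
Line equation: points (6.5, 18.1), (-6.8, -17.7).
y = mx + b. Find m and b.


m = (-35.8)/(-13.3) = 2.6917
b = y1 - m*x1 = 18.1 - (-35.8*6.5)/(-13.3) = 18.1 - 17.4962 = 0.6038

y = 2.6917x + 0.6038


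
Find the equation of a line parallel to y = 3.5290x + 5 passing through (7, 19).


Parallel lines have equal slopes.
m2 = 3.5290
b2 = 19 - 3.5290*7 = -5.7030

y = 3.5290x - 5.7030


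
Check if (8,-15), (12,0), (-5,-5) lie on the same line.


8*(0+ 5) + 12*(-5+ 15) - 5*(-15-0)
= 40 + 120 + 75 = 235

No, not collinear (determinant = 235)


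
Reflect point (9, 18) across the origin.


Reflection rule for origin: (-x, -y)
(9, 18) -> (-9, -18)

(-9, -18)


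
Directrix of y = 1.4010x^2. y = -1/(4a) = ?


a = 1.4010
1/(4a) = 0.1784
directrix: y = -0.1784 = -0.1784

y = -0.1784


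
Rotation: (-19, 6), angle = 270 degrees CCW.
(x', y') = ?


cos(270) = 0, sin(270) = -1
x' = -19*0 - 6*(-1) = 6
y' = -19*(-1) + 6*0 = 19

(6, 19)


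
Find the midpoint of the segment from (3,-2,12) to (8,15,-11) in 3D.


Mx = (3+8)/2 = 5.5000
My = (-2+15)/2 = 6.5000
Mz = (12- 11)/2 = 0.5000

M = (5.5000, 6.5000, 0.5000)


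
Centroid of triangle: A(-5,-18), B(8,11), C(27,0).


Gx = (-5+8+27)/3 = 30/3 = 10.0000
Gy = (-18+11+0)/3 = -7/3 = -2.3333

G = (10.0000, -2.3333)


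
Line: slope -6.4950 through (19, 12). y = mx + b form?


y - 12 = -6.4950(x - 19)
y = -6.4950x + 12 + 6.4950*19
y = -6.4950x + 135.4050

y = -6.4950x + 135.4050


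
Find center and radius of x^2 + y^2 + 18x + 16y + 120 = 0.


h = -D/2 = -18/2 = -9
k = -E/2 = -16/2 = -8
r^2 = h^2 + k^2 - F = 81 + 64 - 120 = 25
r = 5

Center (-9, -8), radius = 5


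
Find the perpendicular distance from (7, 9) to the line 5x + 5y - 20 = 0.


|5*7 + 5*9 - 20| = |60| = 60
sqrt(25 + 25) = sqrt(50) = 7.0711
d = 60/sqrt(50) = 8.4853

8.4853


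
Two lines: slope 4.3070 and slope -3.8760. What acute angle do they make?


m1-m2 = 8.183
1+m1*m2 = -15.693932
tan(theta) = |8.183/(-15.693932)| = 0.521412
theta = arctan(|8.183/(-15.693932)|) = 27.5381 degrees (acute angle)

27.5381 degrees


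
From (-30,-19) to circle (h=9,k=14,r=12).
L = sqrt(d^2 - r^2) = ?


d = sqrt((-30-9)^2 + (-19-14)^2) = sqrt(1521+1089) = 51.0882
L = sqrt(2610.0000 - 144) = sqrt(2466.0000) = 49.6588

49.6588


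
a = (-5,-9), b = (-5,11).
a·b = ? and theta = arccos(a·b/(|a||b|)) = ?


a·b = -5*(-5) - 9*11 = 25 - 99 = -74
|a| = sqrt(25+81) = 10.2956
|b| = sqrt(25+121) = 12.0830
cos(theta) = -74/(sqrt(106)*sqrt(146)) = -74/sqrt(15476) = -0.594843
theta = arccos(-74/sqrt(15476)) = 126.5014 degrees

a·b = -74, theta = 126.5014 deg


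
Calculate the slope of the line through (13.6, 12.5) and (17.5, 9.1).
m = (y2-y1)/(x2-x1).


dy = 9.1 - 12.5 = -3.4
dx = 17.5 - 13.6 = 3.9
m = -3.4/3.9 = -0.8718

m = -0.8718


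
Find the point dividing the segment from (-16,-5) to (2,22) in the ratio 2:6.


Px = (2*2 + 6*(-16))/8 = -92/8 = -11.5000
Py = (2*22 + 6*(-5))/8 = 14/8 = 1.7500

P = (-11.5000, 1.7500)


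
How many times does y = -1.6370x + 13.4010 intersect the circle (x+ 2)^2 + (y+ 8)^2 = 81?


Substitute y = -1.6370x + 13.4010: (x+ 2)^2 + (-1.6370x+13.4010+ 8)^2 = 81
Expand to Ax^2 + Bx + C = 0, where b-k = 21.401
A = 1+m^2 = 3.679769
B = 2(m(b-k) - h) = 2(-1.6370*21.401 + 2) = -66.066874
C = h^2 + (b-k)^2 - r^2 = 4 + 458.002801 - 81 = 381.002801
disc = B^2-4AC = 4364.8318 - 5608.0092 = -1243.1774
disc < 0

0 intersection points


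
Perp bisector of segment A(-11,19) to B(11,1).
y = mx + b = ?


Midpoint = (0, 10)
Slope of AB = dy/dx = -18/22 = -0.8182
Perp slope = -dx/dy = 22/18 = 1.2222
b = My - (perp slope)*Mx = 10 + (22*0)/(-18) = 10 + 0 = 10.0000

y = 1.2222x + 10.0000


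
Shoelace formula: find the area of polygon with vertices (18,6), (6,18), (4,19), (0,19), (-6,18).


sum(xi*y_{i+1}) = 18*18 + 6*19 + 4*19 + 0*18 - 6*6 = 478
sum(yi*x_{i+1}) = 6*6 + 18*4 + 19*0 + 19*(-6) + 18*18 = 318
Area = |478 - 318|/2 = 160/2 = 80.0000

80.0000 sq units


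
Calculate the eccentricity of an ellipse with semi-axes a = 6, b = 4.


c = sqrt(36-16) = sqrt(20) = 4.4721
e = c/a = sqrt(20)/6 = 0.7454

e = 0.7454


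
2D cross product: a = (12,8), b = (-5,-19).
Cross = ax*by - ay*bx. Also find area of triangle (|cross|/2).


cross = 12*(-19) - 8*(-5) = -228 + 40 = -188
Triangle area = |-188|/2 = 188/2 = 94.0000

cross = -188, triangle area = 94.0000


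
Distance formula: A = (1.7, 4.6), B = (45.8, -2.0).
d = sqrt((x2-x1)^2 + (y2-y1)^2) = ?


dx = 45.8 - 1.7 = 44.1
dy = -2.0 - 4.6 = -6.6
d = sqrt(1944.81 + 43.56) = sqrt(1988.37) = 44.5911

44.5911


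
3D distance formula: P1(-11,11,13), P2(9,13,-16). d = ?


dx=20, dy=2, dz=-29
d = sqrt(400+4+841) = sqrt(1245) = 35.2846

35.2846


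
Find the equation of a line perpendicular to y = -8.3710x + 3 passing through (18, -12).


Perpendicular slope = -1/m1 = -1/(-8.3710) = 0.1195
b2 = y0 - m2*x0 = -12 + 18/(-8.3710) = -12 - 2.1503 = -14.1503

y = 0.1195x - 14.1503


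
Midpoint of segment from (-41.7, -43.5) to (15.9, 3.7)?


Mx = (-41.7 + 15.9)/2 = -25.8/2 = -12.9000
My = (-43.5 + 3.7)/2 = -39.8/2 = -19.9000

(-12.9000, -19.9000)


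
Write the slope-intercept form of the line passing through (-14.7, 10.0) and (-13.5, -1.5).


m = (-11.5)/(1.2) = -9.5833
b = y1 - m*x1 = 10.0 - (-11.5*(-14.7))/(1.2) = 10.0 - 140.8750 = -130.8750

y = -9.5833x - 130.8750


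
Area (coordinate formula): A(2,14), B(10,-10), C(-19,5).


2*(-10-5) = -30
10*(5-14) = -90
-19*(14+ 10) = -456
sum = -576
Area = |-576|/2 = 288.0000

288.0000 sq units


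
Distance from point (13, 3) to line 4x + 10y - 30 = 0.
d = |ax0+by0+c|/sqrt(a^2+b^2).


|4*13 + 10*3 - 30| = |52| = 52
sqrt(16 + 100) = sqrt(116) = 10.7703
d = 52/sqrt(116) = 4.8281

4.8281


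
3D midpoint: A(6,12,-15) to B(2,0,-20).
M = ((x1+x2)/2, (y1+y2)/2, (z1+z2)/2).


Mx = (6+2)/2 = 4.0000
My = (12+0)/2 = 6.0000
Mz = (-15- 20)/2 = -17.5000

M = (4.0000, 6.0000, -17.5000)


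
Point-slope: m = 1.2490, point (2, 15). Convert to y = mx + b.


y - 15 = 1.2490(x - 2)
y = 1.2490x + 15 - 1.2490*2
y = 1.2490x + 12.5020

y = 1.2490x + 12.5020


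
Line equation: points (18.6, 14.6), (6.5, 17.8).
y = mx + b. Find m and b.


m = (3.2)/(-12.1) = -0.2645
b = y1 - m*x1 = 14.6 - (3.2*18.6)/(-12.1) = 14.6 + 4.9190 = 19.5190

y = -0.2645x + 19.5190


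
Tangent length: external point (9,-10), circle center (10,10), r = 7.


d = sqrt((9-10)^2 + (-10-10)^2) = sqrt(1+400) = 20.0250
L = sqrt(401.0000 - 49) = sqrt(352.0000) = 18.7617

18.7617


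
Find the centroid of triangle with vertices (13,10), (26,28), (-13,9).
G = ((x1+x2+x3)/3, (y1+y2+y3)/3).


Gx = (13+26- 13)/3 = 26/3 = 8.6667
Gy = (10+28+9)/3 = 47/3 = 15.6667

G = (8.6667, 15.6667)


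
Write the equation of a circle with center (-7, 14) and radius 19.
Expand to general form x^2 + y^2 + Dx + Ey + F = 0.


(x+ 7)^2 + (y-14)^2 = 19^2
D = -2h = 14, E = -2k = -28
F = h^2+k^2-r^2 = 49+196-361 = -116

x^2 + y^2 + 14x - 28y - 116 = 0


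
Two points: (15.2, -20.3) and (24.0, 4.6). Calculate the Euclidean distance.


dx = 24.0 - 15.2 = 8.8
dy = 4.6 + 20.3 = 24.9
d = sqrt(77.44 + 620.01) = sqrt(697.45) = 26.4093

26.4093


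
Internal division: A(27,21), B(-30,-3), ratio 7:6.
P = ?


Px = (7*(-30) + 6*27)/13 = -48/13 = -3.6923
Py = (7*(-3) + 6*21)/13 = 105/13 = 8.0769

P = (-3.6923, 8.0769)


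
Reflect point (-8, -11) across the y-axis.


Reflection rule for y-axis: (-x, y)
(-8, -11) -> (8, -11)

(8, -11)


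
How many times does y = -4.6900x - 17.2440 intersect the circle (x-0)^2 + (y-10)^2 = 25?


Substitute y = -4.6900x - 17.2440: (x-0)^2 + (-4.6900x- 17.2440-10)^2 = 25
Expand to Ax^2 + Bx + C = 0, where b-k = -27.244
A = 1+m^2 = 22.9961
B = 2(m(b-k) - h) = 2(-4.6900*(-27.244) - 0) = 255.54872
C = h^2 + (b-k)^2 - r^2 = 0 + 742.235536 - 25 = 717.235536
disc = B^2-4AC = 65305.1483 - 65974.4804 = -669.3321
disc < 0

0 intersection points


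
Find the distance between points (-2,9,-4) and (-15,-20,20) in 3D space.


dx=-13, dy=-29, dz=24
d = sqrt(169+841+576) = sqrt(1586) = 39.8246

39.8246


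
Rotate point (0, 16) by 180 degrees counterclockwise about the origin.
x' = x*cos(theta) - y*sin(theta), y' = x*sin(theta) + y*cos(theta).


cos(180) = -1, sin(180) = 0
x' = 0*(-1) - 16*0 = 0
y' = 0*0 + 16*(-1) = -16

(0, -16)


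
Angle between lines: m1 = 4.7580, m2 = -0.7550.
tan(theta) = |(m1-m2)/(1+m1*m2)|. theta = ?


m1-m2 = 5.513
1+m1*m2 = -2.59229
tan(theta) = |5.513/(-2.59229)| = 2.126691
theta = arctan(|5.513/(-2.59229)|) = 64.8164 degrees (acute angle)

64.8164 degrees


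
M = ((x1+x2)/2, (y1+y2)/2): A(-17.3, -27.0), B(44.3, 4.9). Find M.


Mx = (-17.3 + 44.3)/2 = 27/2 = 13.5000
My = (-27.0 + 4.9)/2 = -22.1/2 = -11.0500

(13.5000, -11.0500)


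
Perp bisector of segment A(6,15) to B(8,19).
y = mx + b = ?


Midpoint = (7, 17)
Slope of AB = dy/dx = 4/2 = 2.0000
Perp slope = -dx/dy = -2/4 = -0.5000
b = My - (perp slope)*Mx = 17 + (2*7)/4 = 17 + 3.5000 = 20.5000

y = -0.5000x + 20.5000


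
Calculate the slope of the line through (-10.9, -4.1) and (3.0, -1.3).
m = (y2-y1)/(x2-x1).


dy = -1.3 + 4.1 = 2.8
dx = 3.0 + 10.9 = 13.9
m = 2.8/13.9 = 0.2014

m = 0.2014


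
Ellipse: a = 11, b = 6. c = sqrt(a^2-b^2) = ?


c^2 = 11^2 - 6^2 = 121 - 36 = 85
c = sqrt(85) = 9.2195

c = 9.2195


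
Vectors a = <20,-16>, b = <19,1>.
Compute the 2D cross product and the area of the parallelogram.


cross = 20*1 + 16*19 = 20 + 304 = 324
Parallelogram area = |324| = 324

cross = 324, parallelogram area = 324


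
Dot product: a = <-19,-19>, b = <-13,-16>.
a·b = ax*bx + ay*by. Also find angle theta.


a·b = -19*(-13) - 19*(-16) = 247 + 304 = 551
|a| = sqrt(361+361) = 26.8701
|b| = sqrt(169+256) = 20.6155
cos(theta) = 551/(sqrt(722)*sqrt(425)) = 551/sqrt(306850) = 0.994692
theta = arccos(551/sqrt(306850)) = 5.9061 degrees

a·b = 551, theta = 5.9061 deg


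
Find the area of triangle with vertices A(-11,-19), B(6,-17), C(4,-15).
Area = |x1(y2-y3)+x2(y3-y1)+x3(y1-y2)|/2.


-11*(-17+ 15) = 22
6*(-15+ 19) = 24
4*(-19+ 17) = -8
sum = 38
Area = |38|/2 = 19.0000

19.0000 sq units


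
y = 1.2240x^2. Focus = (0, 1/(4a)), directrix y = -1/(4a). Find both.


a = 1.2240
1/(4a) = 0.2042
Focus = (0, 0.2042)
Directrix: y = -0.2042

Focus = (0, 0.2042), Directrix: y = -0.2042


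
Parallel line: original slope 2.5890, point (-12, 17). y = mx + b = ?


Parallel lines have equal slopes.
m2 = 2.5890
b2 = 17 - 2.5890*(-12) = 48.0680

y = 2.5890x + 48.0680


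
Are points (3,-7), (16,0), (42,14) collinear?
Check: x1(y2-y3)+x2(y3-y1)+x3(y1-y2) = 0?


3*(0-14) + 16*(14+ 7) + 42*(-7-0)
= -42 + 336 - 294 = 0

Yes, collinear (determinant = 0)


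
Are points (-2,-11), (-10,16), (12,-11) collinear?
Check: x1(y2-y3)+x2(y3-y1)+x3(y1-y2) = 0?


-2*(16+ 11) - 10*(-11+ 11) + 12*(-11-16)
= -54 + 0 - 324 = -378

No, not collinear (determinant = -378)


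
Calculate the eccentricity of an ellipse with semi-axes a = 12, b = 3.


c = sqrt(144-9) = sqrt(135) = 11.6190
e = c/a = sqrt(135)/12 = 0.9682

e = 0.9682


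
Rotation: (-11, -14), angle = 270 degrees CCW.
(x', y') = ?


cos(270) = 0, sin(270) = -1
x' = -11*0 + 14*(-1) = -14
y' = -11*(-1) - 14*0 = 11

(-14, 11)


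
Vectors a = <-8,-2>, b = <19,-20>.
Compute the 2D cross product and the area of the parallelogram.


cross = -8*(-20) + 2*19 = 160 + 38 = 198
Parallelogram area = |198| = 198

cross = 198, parallelogram area = 198


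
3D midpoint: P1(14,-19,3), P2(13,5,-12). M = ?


Mx = (14+13)/2 = 13.5000
My = (-19+5)/2 = -7.0000
Mz = (3- 12)/2 = -4.5000

M = (13.5000, -7.0000, -4.5000)


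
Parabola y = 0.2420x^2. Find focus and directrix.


a = 0.2420
1/(4a) = 1.0331
Focus = (0, 1.0331)
Directrix: y = -1.0331

Focus = (0, 1.0331), Directrix: y = -1.0331


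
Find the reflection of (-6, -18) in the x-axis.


Reflection rule for x-axis: (x, -y)
(-6, -18) -> (-6, 18)

(-6, 18)


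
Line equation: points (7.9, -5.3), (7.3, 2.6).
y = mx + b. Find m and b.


m = (7.9)/(-0.6) = -13.1667
b = y1 - m*x1 = -5.3 - (7.9*7.9)/(-0.6) = -5.3 + 104.0167 = 98.7167

y = -13.1667x + 98.7167


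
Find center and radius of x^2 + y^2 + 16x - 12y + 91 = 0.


h = -D/2 = -16/2 = -8
k = -E/2 = 12/2 = 6
r^2 = h^2 + k^2 - F = 64 + 36 - 91 = 9
r = 3

Center (-8, 6), radius = 3


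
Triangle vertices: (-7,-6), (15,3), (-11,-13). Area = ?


-7*(3+ 13) = -112
15*(-13+ 6) = -105
-11*(-6-3) = 99
sum = -118
Area = |-118|/2 = 59.0000

59.0000 sq units


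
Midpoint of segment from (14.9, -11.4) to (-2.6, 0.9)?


Mx = (14.9 - 2.6)/2 = 12.3/2 = 6.1500
My = (-11.4 + 0.9)/2 = -10.5/2 = -5.2500

(6.1500, -5.2500)


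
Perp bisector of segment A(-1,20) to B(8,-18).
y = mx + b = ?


Midpoint = (3.5, 1)
Slope of AB = dy/dx = -38/9 = -4.2222
Perp slope = -dx/dy = 9/38 = 0.2368
b = My - (perp slope)*Mx = 1 + (9*3.5)/(-38) = 1 - 0.8289 = 0.1711

y = 0.2368x + 0.1711


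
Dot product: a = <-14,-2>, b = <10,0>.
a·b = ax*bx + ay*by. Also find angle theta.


a·b = -14*10 - 2*0 = -140 + 0 = -140
|a| = sqrt(196+4) = 14.1421
|b| = sqrt(100+0) = 10.0000
cos(theta) = -140/(sqrt(200)*sqrt(100)) = -140/sqrt(20000) = -0.989949
theta = arccos(-140/sqrt(20000)) = 171.8699 degrees

a·b = -140, theta = 171.8699 deg


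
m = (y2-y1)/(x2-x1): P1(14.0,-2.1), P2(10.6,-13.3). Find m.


dy = -13.3 + 2.1 = -11.2
dx = 10.6 - 14.0 = -3.4
m = -11.2/(-3.4) = 3.2941

m = 3.2941


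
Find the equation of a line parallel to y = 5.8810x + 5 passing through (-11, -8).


Parallel lines have equal slopes.
m2 = 5.8810
b2 = -8 - 5.8810*(-11) = 56.6910

y = 5.8810x + 56.6910


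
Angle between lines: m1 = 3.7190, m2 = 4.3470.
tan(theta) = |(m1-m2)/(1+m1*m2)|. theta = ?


m1-m2 = -0.628
1+m1*m2 = 17.166493
tan(theta) = |-0.628/17.166493| = 0.036583
theta = arctan(|-0.628/17.166493|) = 2.0951 degrees (acute angle)

2.0951 degrees


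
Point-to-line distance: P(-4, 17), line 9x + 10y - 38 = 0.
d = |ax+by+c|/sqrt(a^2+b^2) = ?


|9*(-4) + 10*17 - 38| = |96| = 96
sqrt(81 + 100) = sqrt(181) = 13.4536
d = 96/sqrt(181) = 7.1356

7.1356


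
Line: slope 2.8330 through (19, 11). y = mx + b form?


y - 11 = 2.8330(x - 19)
y = 2.8330x + 11 - 2.8330*19
y = 2.8330x - 42.8270

y = 2.8330x - 42.8270


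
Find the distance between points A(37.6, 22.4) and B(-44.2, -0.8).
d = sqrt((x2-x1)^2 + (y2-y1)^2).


dx = -44.2 - 37.6 = -81.8
dy = -0.8 - 22.4 = -23.2
d = sqrt(6691.24 + 538.24) = sqrt(7229.48) = 85.0263

85.0263


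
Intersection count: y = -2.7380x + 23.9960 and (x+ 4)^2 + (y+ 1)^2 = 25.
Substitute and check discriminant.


Substitute y = -2.7380x + 23.9960: (x+ 4)^2 + (-2.7380x+23.9960+ 1)^2 = 25
Expand to Ax^2 + Bx + C = 0, where b-k = 24.996
A = 1+m^2 = 8.496644
B = 2(m(b-k) - h) = 2(-2.7380*24.996 + 4) = -128.878096
C = h^2 + (b-k)^2 - r^2 = 16 + 624.800016 - 25 = 615.800016
disc = B^2-4AC = 16609.5636 - 20928.9340 = -4319.3704
disc < 0

0 intersection points


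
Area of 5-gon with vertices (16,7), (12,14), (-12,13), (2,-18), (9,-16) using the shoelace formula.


sum(xi*y_{i+1}) = 16*14 + 12*13 - 12*(-18) + 2*(-16) + 9*7 = 627
sum(yi*x_{i+1}) = 7*12 + 14*(-12) + 13*2 - 18*9 - 16*16 = -476
Area = |627 + 476|/2 = 1103/2 = 551.5000

551.5000 sq units


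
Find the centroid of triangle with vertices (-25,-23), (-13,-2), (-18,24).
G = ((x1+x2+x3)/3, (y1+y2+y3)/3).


Gx = (-25- 13- 18)/3 = -56/3 = -18.6667
Gy = (-23- 2+24)/3 = -1/3 = -0.3333

G = (-18.6667, -0.3333)


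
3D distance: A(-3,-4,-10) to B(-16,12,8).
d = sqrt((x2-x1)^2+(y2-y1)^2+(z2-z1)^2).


dx=-13, dy=16, dz=18
d = sqrt(169+256+324) = sqrt(749) = 27.3679

27.3679


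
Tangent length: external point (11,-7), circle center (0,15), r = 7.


d = sqrt((11-0)^2 + (-7-15)^2) = sqrt(121+484) = 24.5967
L = sqrt(605.0000 - 49) = sqrt(556.0000) = 23.5797

23.5797


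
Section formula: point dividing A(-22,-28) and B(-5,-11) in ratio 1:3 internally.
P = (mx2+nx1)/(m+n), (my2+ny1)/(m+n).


Px = (1*(-5) + 3*(-22))/4 = -71/4 = -17.7500
Py = (1*(-11) + 3*(-28))/4 = -95/4 = -23.7500

P = (-17.7500, -23.7500)


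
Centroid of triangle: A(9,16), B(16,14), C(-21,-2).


Gx = (9+16- 21)/3 = 4/3 = 1.3333
Gy = (16+14- 2)/3 = 28/3 = 9.3333

G = (1.3333, 9.3333)


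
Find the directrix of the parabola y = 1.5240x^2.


a = 1.5240
1/(4a) = 0.1640
directrix: y = -0.1640 = -0.1640

y = -0.1640


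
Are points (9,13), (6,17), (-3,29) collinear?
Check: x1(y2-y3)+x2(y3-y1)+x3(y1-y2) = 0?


9*(17-29) + 6*(29-13) - 3*(13-17)
= -108 + 96 + 12 = 0

Yes, collinear (determinant = 0)


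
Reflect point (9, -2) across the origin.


Reflection rule for origin: (-x, -y)
(9, -2) -> (-9, 2)

(-9, 2)


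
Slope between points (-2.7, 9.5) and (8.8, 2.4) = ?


dy = 2.4 - 9.5 = -7.1
dx = 8.8 + 2.7 = 11.5
m = -7.1/11.5 = -0.6174

m = -0.6174


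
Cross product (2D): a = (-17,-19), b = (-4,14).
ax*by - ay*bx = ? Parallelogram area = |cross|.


cross = -17*14 + 19*(-4) = -238 - 76 = -314
Parallelogram area = |-314| = 314

cross = -314, parallelogram area = 314


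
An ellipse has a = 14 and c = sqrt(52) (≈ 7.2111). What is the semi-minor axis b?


b^2 = 14^2 - (sqrt(52))^2 = 196 - 52 = 144
b = sqrt(144) = 12

b = 12


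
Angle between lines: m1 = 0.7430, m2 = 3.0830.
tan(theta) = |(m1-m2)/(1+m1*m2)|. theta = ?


m1-m2 = -2.34
1+m1*m2 = 3.290669
tan(theta) = |-2.34/3.290669| = 0.711102
theta = arctan(|-2.34/3.290669|) = 35.4167 degrees (acute angle)

35.4167 degrees


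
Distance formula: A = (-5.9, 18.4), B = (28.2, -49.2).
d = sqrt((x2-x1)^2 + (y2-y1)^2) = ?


dx = 28.2 + 5.9 = 34.1
dy = -49.2 - 18.4 = -67.6
d = sqrt(1162.81 + 4569.76) = sqrt(5732.57) = 75.7137

75.7137


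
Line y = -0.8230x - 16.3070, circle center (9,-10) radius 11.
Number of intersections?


Substitute y = -0.8230x - 16.3070: (x-9)^2 + (-0.8230x- 16.3070+ 10)^2 = 121
Expand to Ax^2 + Bx + C = 0, where b-k = -6.307
A = 1+m^2 = 1.677329
B = 2(m(b-k) - h) = 2(-0.8230*(-6.307) - 9) = -7.618678
C = h^2 + (b-k)^2 - r^2 = 81 + 39.778249 - 121 = -0.221751
disc = B^2-4AC = 58.0443 + 1.4878 = 59.5321
disc > 0

2 intersection points


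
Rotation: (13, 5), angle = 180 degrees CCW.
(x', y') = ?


cos(180) = -1, sin(180) = 0
x' = 13*(-1) - 5*0 = -13
y' = 13*0 + 5*(-1) = -5

(-13, -5)


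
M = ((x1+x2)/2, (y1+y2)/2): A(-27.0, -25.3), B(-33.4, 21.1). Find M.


Mx = (-27.0 - 33.4)/2 = -60.4/2 = -30.2000
My = (-25.3 + 21.1)/2 = -4.2/2 = -2.1000

(-30.2000, -2.1000)


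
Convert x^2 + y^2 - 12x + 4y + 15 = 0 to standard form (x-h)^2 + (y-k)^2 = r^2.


h = -D/2 = 12/2 = 6
k = -E/2 = -4/2 = -2
r^2 = h^2 + k^2 - F = 36 + 4 - 15 = 25
r = 5

Center (6, -2), radius = 5


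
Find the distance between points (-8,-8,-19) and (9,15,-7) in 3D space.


dx=17, dy=23, dz=12
d = sqrt(289+529+144) = sqrt(962) = 31.0161

31.0161


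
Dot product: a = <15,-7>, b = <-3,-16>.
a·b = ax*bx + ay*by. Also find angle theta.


a·b = 15*(-3) - 7*(-16) = -45 + 112 = 67
|a| = sqrt(225+49) = 16.5529
|b| = sqrt(9+256) = 16.2788
cos(theta) = 67/(sqrt(274)*sqrt(265)) = 67/sqrt(72610) = 0.248643
theta = arccos(67/sqrt(72610)) = 75.6028 degrees

a·b = 67, theta = 75.6028 deg


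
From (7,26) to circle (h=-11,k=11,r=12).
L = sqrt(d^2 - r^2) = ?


d = sqrt((7+ 11)^2 + (26-11)^2) = sqrt(324+225) = 23.4307
L = sqrt(549.0000 - 144) = sqrt(405.0000) = 20.1246

20.1246


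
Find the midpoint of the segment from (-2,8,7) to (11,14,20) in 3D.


Mx = (-2+11)/2 = 4.5000
My = (8+14)/2 = 11.0000
Mz = (7+20)/2 = 13.5000

M = (4.5000, 11.0000, 13.5000)
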